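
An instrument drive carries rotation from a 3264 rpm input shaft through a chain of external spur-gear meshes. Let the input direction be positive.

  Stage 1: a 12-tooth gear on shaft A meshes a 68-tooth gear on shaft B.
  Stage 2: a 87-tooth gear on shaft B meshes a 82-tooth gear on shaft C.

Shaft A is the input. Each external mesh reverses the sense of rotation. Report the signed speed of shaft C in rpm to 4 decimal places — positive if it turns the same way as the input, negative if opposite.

+611.1220 rpm (same as input, |ω| = 611.1220 rpm)

Stage 1 [12T→68T]: ω = 3264.0000×12/68 = 576.0000 rpm, dir flips to −; running = −576.0000
Stage 2 [87T→82T]: ω = 576.0000×87/82 = 611.1220 rpm, dir flips to +; running = +611.1220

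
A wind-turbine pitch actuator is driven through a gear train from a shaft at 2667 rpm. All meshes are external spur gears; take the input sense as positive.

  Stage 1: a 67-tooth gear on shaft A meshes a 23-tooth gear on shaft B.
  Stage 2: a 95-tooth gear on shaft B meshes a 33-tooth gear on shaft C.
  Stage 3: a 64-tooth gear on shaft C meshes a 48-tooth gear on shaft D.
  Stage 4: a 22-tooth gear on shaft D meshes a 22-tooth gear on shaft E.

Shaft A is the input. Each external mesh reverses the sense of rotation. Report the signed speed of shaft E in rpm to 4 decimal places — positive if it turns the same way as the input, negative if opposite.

Stage 1 [67T→23T]: ω = 2667.0000×67/23 = 7769.0870 rpm, dir flips to −; running = −7769.0870
Stage 2 [95T→33T]: ω = 7769.0870×95/33 = 22365.5534 rpm, dir flips to +; running = +22365.5534
Stage 3 [64T→48T]: ω = 22365.5534×64/48 = 29820.7378 rpm, dir flips to −; running = −29820.7378
Stage 4 [22T→22T]: ω = 29820.7378×22/22 = 29820.7378 rpm, dir flips to +; running = +29820.7378

+29820.7378 rpm (same as input, |ω| = 29820.7378 rpm)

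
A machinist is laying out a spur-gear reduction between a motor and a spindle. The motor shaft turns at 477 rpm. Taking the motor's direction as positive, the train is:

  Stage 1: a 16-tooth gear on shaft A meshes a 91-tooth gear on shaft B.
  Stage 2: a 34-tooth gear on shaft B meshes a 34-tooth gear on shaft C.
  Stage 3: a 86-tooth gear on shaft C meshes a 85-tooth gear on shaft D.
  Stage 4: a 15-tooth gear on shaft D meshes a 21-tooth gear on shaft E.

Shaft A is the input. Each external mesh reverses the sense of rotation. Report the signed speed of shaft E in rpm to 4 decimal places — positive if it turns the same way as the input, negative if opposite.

Stage 1 [16T→91T]: ω = 477.0000×16/91 = 83.8681 rpm, dir flips to −; running = −83.8681
Stage 2 [34T→34T]: ω = 83.8681×34/34 = 83.8681 rpm, dir flips to +; running = +83.8681
Stage 3 [86T→85T]: ω = 83.8681×86/85 = 84.8548 rpm, dir flips to −; running = −84.8548
Stage 4 [15T→21T]: ω = 84.8548×15/21 = 60.6106 rpm, dir flips to +; running = +60.6106

+60.6106 rpm (same as input, |ω| = 60.6106 rpm)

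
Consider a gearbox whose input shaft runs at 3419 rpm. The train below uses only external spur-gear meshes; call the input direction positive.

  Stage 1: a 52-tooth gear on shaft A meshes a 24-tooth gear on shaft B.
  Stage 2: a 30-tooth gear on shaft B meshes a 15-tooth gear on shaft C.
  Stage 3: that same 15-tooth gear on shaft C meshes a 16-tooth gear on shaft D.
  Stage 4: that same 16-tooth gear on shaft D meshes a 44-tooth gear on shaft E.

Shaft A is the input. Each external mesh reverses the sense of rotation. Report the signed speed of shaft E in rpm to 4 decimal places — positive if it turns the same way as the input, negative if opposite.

+5050.7955 rpm (same as input, |ω| = 5050.7955 rpm)

Stage 1 [52T→24T]: ω = 3419.0000×52/24 = 7407.8333 rpm, dir flips to −; running = −7407.8333
Stage 2 [30T→15T]: ω = 7407.8333×30/15 = 14815.6667 rpm, dir flips to +; running = +14815.6667
Stage 3 [15T→16T]: ω = 14815.6667×15/16 = 13889.6875 rpm, dir flips to −; running = −13889.6875
Stage 4 [16T→44T]: ω = 13889.6875×16/44 = 5050.7955 rpm, dir flips to +; running = +5050.7955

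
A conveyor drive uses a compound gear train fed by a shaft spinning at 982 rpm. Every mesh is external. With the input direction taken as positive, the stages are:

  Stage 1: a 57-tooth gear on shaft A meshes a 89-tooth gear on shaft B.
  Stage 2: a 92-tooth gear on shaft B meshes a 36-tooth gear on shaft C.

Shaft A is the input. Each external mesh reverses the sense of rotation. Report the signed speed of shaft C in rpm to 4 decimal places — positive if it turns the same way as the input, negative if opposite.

Stage 1 [57T→89T]: ω = 982.0000×57/89 = 628.9213 rpm, dir flips to −; running = −628.9213
Stage 2 [92T→36T]: ω = 628.9213×92/36 = 1607.2434 rpm, dir flips to +; running = +1607.2434

+1607.2434 rpm (same as input, |ω| = 1607.2434 rpm)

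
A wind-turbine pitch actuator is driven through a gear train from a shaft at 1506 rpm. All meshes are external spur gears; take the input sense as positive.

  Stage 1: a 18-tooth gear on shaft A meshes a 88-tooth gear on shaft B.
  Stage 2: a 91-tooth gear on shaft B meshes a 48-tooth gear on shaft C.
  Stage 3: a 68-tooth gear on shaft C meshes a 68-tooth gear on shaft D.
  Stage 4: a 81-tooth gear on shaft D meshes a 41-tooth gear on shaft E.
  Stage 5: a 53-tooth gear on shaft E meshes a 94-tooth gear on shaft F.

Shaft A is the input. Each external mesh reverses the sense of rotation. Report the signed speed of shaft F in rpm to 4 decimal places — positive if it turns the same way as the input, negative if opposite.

-650.5252 rpm (opposite to input, |ω| = 650.5252 rpm)

Stage 1 [18T→88T]: ω = 1506.0000×18/88 = 308.0455 rpm, dir flips to −; running = −308.0455
Stage 2 [91T→48T]: ω = 308.0455×91/48 = 584.0028 rpm, dir flips to +; running = +584.0028
Stage 3 [68T→68T]: ω = 584.0028×68/68 = 584.0028 rpm, dir flips to −; running = −584.0028
Stage 4 [81T→41T]: ω = 584.0028×81/41 = 1153.7617 rpm, dir flips to +; running = +1153.7617
Stage 5 [53T→94T]: ω = 1153.7617×53/94 = 650.5252 rpm, dir flips to −; running = −650.5252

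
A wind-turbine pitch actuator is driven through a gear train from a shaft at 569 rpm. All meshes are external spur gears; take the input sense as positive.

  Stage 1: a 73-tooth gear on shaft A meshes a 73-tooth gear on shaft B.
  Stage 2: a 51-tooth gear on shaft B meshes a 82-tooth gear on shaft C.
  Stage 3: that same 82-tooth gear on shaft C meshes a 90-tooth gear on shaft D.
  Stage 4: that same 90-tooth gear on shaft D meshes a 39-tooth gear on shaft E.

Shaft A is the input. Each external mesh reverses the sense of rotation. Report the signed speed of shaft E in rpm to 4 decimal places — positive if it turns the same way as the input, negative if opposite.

+744.0769 rpm (same as input, |ω| = 744.0769 rpm)

Stage 1 [73T→73T]: ω = 569.0000×73/73 = 569.0000 rpm, dir flips to −; running = −569.0000
Stage 2 [51T→82T]: ω = 569.0000×51/82 = 353.8902 rpm, dir flips to +; running = +353.8902
Stage 3 [82T→90T]: ω = 353.8902×82/90 = 322.4333 rpm, dir flips to −; running = −322.4333
Stage 4 [90T→39T]: ω = 322.4333×90/39 = 744.0769 rpm, dir flips to +; running = +744.0769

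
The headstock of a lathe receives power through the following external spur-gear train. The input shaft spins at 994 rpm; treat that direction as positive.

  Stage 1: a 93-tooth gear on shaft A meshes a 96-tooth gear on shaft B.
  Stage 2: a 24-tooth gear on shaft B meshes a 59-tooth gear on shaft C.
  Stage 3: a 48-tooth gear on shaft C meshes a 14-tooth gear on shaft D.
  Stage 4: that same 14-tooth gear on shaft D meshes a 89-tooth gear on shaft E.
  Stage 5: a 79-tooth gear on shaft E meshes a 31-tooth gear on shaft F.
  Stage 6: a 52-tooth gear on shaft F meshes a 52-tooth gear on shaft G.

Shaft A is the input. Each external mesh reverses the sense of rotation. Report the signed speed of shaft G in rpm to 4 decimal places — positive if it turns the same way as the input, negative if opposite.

+538.3615 rpm (same as input, |ω| = 538.3615 rpm)

Stage 1 [93T→96T]: ω = 994.0000×93/96 = 962.9375 rpm, dir flips to −; running = −962.9375
Stage 2 [24T→59T]: ω = 962.9375×24/59 = 391.7034 rpm, dir flips to +; running = +391.7034
Stage 3 [48T→14T]: ω = 391.7034×48/14 = 1342.9831 rpm, dir flips to −; running = −1342.9831
Stage 4 [14T→89T]: ω = 1342.9831×14/89 = 211.2558 rpm, dir flips to +; running = +211.2558
Stage 5 [79T→31T]: ω = 211.2558×79/31 = 538.3615 rpm, dir flips to −; running = −538.3615
Stage 6 [52T→52T]: ω = 538.3615×52/52 = 538.3615 rpm, dir flips to +; running = +538.3615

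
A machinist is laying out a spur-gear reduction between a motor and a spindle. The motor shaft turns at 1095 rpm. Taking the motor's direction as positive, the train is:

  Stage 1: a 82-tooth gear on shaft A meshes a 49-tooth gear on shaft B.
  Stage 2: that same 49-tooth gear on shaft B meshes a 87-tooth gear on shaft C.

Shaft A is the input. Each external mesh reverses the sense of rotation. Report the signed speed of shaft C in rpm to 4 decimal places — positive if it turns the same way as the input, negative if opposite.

Stage 1 [82T→49T]: ω = 1095.0000×82/49 = 1832.4490 rpm, dir flips to −; running = −1832.4490
Stage 2 [49T→87T]: ω = 1832.4490×49/87 = 1032.0690 rpm, dir flips to +; running = +1032.0690

+1032.0690 rpm (same as input, |ω| = 1032.0690 rpm)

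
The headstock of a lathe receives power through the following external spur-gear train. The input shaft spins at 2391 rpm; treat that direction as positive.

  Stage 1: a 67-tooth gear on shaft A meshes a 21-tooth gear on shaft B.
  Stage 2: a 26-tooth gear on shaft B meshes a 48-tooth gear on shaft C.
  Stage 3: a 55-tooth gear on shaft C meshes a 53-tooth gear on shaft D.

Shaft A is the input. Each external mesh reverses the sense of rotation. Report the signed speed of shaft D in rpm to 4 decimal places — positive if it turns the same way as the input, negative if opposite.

Stage 1 [67T→21T]: ω = 2391.0000×67/21 = 7628.4286 rpm, dir flips to −; running = −7628.4286
Stage 2 [26T→48T]: ω = 7628.4286×26/48 = 4132.0655 rpm, dir flips to +; running = +4132.0655
Stage 3 [55T→53T]: ω = 4132.0655×55/53 = 4287.9925 rpm, dir flips to −; running = −4287.9925

-4287.9925 rpm (opposite to input, |ω| = 4287.9925 rpm)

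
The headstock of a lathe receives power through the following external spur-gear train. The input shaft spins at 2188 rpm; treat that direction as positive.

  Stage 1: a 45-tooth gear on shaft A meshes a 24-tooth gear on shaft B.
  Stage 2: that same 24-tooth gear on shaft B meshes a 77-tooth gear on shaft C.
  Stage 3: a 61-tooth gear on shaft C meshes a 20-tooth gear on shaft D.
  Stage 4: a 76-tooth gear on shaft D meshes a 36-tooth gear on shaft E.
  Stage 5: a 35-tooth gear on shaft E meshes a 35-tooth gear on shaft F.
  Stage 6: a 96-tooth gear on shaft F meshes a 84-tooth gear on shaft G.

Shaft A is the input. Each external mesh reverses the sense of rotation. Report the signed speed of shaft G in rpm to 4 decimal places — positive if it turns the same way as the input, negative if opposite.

+9409.6178 rpm (same as input, |ω| = 9409.6178 rpm)

Stage 1 [45T→24T]: ω = 2188.0000×45/24 = 4102.5000 rpm, dir flips to −; running = −4102.5000
Stage 2 [24T→77T]: ω = 4102.5000×24/77 = 1278.7013 rpm, dir flips to +; running = +1278.7013
Stage 3 [61T→20T]: ω = 1278.7013×61/20 = 3900.0390 rpm, dir flips to −; running = −3900.0390
Stage 4 [76T→36T]: ω = 3900.0390×76/36 = 8233.4156 rpm, dir flips to +; running = +8233.4156
Stage 5 [35T→35T]: ω = 8233.4156×35/35 = 8233.4156 rpm, dir flips to −; running = −8233.4156
Stage 6 [96T→84T]: ω = 8233.4156×96/84 = 9409.6178 rpm, dir flips to +; running = +9409.6178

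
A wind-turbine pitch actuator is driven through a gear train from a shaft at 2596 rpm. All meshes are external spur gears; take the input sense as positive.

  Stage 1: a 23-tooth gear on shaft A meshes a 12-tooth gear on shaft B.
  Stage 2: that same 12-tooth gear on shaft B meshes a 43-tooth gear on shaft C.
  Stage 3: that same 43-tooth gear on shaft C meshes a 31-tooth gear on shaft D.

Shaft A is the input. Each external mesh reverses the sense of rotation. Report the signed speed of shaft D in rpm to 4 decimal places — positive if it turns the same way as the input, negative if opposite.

-1926.0645 rpm (opposite to input, |ω| = 1926.0645 rpm)

Stage 1 [23T→12T]: ω = 2596.0000×23/12 = 4975.6667 rpm, dir flips to −; running = −4975.6667
Stage 2 [12T→43T]: ω = 4975.6667×12/43 = 1388.5581 rpm, dir flips to +; running = +1388.5581
Stage 3 [43T→31T]: ω = 1388.5581×43/31 = 1926.0645 rpm, dir flips to −; running = −1926.0645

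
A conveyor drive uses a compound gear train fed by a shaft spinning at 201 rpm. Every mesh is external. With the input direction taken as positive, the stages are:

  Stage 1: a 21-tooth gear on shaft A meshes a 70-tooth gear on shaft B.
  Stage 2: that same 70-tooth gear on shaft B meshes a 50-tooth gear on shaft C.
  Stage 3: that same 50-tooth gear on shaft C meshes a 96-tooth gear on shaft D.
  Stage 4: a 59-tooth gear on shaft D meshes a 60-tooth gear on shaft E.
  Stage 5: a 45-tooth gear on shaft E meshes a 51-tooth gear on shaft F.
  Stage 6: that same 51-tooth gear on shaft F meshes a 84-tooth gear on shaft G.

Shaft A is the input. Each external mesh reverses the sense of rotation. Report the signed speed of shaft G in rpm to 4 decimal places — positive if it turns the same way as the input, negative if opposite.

Stage 1 [21T→70T]: ω = 201.0000×21/70 = 60.3000 rpm, dir flips to −; running = −60.3000
Stage 2 [70T→50T]: ω = 60.3000×70/50 = 84.4200 rpm, dir flips to +; running = +84.4200
Stage 3 [50T→96T]: ω = 84.4200×50/96 = 43.9688 rpm, dir flips to −; running = −43.9688
Stage 4 [59T→60T]: ω = 43.9688×59/60 = 43.2359 rpm, dir flips to +; running = +43.2359
Stage 5 [45T→51T]: ω = 43.2359×45/51 = 38.1494 rpm, dir flips to −; running = −38.1494
Stage 6 [51T→84T]: ω = 38.1494×51/84 = 23.1621 rpm, dir flips to +; running = +23.1621

+23.1621 rpm (same as input, |ω| = 23.1621 rpm)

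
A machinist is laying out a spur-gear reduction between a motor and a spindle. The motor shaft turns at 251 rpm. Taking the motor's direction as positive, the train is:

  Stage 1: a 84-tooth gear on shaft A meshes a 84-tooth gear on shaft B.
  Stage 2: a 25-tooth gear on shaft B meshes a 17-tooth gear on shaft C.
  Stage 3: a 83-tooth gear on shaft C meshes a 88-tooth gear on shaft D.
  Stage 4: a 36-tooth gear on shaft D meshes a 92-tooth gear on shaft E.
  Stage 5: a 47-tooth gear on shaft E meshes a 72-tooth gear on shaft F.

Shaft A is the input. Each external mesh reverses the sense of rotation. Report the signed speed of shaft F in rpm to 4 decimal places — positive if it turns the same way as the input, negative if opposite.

-88.9284 rpm (opposite to input, |ω| = 88.9284 rpm)

Stage 1 [84T→84T]: ω = 251.0000×84/84 = 251.0000 rpm, dir flips to −; running = −251.0000
Stage 2 [25T→17T]: ω = 251.0000×25/17 = 369.1176 rpm, dir flips to +; running = +369.1176
Stage 3 [83T→88T]: ω = 369.1176×83/88 = 348.1451 rpm, dir flips to −; running = −348.1451
Stage 4 [36T→92T]: ω = 348.1451×36/92 = 136.2307 rpm, dir flips to +; running = +136.2307
Stage 5 [47T→72T]: ω = 136.2307×47/72 = 88.9284 rpm, dir flips to −; running = −88.9284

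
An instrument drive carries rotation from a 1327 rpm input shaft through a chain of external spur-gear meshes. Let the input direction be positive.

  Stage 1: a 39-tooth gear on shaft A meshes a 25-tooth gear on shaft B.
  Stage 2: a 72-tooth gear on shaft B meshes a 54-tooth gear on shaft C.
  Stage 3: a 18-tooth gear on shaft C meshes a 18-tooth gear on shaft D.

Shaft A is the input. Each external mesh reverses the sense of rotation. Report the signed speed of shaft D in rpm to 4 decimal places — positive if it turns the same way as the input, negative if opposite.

Stage 1 [39T→25T]: ω = 1327.0000×39/25 = 2070.1200 rpm, dir flips to −; running = −2070.1200
Stage 2 [72T→54T]: ω = 2070.1200×72/54 = 2760.1600 rpm, dir flips to +; running = +2760.1600
Stage 3 [18T→18T]: ω = 2760.1600×18/18 = 2760.1600 rpm, dir flips to −; running = −2760.1600

-2760.1600 rpm (opposite to input, |ω| = 2760.1600 rpm)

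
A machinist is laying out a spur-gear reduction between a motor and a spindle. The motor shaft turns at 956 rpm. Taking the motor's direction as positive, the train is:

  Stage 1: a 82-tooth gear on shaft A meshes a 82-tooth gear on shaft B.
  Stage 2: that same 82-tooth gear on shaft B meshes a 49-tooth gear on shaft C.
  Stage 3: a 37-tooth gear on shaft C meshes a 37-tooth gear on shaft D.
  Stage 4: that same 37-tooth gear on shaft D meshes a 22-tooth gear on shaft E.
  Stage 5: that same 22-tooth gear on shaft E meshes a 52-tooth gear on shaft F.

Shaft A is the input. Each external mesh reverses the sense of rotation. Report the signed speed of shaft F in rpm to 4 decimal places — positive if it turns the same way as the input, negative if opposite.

Stage 1 [82T→82T]: ω = 956.0000×82/82 = 956.0000 rpm, dir flips to −; running = −956.0000
Stage 2 [82T→49T]: ω = 956.0000×82/49 = 1599.8367 rpm, dir flips to +; running = +1599.8367
Stage 3 [37T→37T]: ω = 1599.8367×37/37 = 1599.8367 rpm, dir flips to −; running = −1599.8367
Stage 4 [37T→22T]: ω = 1599.8367×37/22 = 2690.6345 rpm, dir flips to +; running = +2690.6345
Stage 5 [22T→52T]: ω = 2690.6345×22/52 = 1138.3454 rpm, dir flips to −; running = −1138.3454

-1138.3454 rpm (opposite to input, |ω| = 1138.3454 rpm)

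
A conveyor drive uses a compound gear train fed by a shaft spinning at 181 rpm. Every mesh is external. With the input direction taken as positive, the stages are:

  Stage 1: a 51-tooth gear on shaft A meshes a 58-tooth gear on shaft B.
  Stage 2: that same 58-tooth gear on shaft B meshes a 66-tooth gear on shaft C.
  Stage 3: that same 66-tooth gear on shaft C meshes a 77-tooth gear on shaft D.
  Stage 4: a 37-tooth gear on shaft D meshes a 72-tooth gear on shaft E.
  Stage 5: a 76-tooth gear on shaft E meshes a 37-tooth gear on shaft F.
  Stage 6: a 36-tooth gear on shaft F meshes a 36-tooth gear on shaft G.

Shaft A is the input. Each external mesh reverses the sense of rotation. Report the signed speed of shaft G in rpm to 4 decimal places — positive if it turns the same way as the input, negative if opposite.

Stage 1 [51T→58T]: ω = 181.0000×51/58 = 159.1552 rpm, dir flips to −; running = −159.1552
Stage 2 [58T→66T]: ω = 159.1552×58/66 = 139.8636 rpm, dir flips to +; running = +139.8636
Stage 3 [66T→77T]: ω = 139.8636×66/77 = 119.8831 rpm, dir flips to −; running = −119.8831
Stage 4 [37T→72T]: ω = 119.8831×37/72 = 61.6066 rpm, dir flips to +; running = +61.6066
Stage 5 [76T→37T]: ω = 61.6066×76/37 = 126.5433 rpm, dir flips to −; running = −126.5433
Stage 6 [36T→36T]: ω = 126.5433×36/36 = 126.5433 rpm, dir flips to +; running = +126.5433

+126.5433 rpm (same as input, |ω| = 126.5433 rpm)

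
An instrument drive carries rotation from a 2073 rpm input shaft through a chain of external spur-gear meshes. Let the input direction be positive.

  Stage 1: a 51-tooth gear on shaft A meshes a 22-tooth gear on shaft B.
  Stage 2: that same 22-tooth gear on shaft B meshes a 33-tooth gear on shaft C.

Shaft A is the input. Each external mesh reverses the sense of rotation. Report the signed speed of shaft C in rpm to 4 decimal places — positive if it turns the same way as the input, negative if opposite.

+3203.7273 rpm (same as input, |ω| = 3203.7273 rpm)

Stage 1 [51T→22T]: ω = 2073.0000×51/22 = 4805.5909 rpm, dir flips to −; running = −4805.5909
Stage 2 [22T→33T]: ω = 4805.5909×22/33 = 3203.7273 rpm, dir flips to +; running = +3203.7273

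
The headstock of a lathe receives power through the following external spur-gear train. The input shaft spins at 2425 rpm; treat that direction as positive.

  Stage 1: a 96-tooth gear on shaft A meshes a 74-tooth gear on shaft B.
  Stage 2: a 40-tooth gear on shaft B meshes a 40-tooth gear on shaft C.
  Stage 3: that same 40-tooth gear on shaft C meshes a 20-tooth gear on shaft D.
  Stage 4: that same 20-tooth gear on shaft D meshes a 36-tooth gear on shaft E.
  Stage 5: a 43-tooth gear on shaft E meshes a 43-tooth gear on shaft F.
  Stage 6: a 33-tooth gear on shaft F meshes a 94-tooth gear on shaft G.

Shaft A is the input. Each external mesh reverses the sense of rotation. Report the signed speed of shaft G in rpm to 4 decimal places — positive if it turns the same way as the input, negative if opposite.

Stage 1 [96T→74T]: ω = 2425.0000×96/74 = 3145.9459 rpm, dir flips to −; running = −3145.9459
Stage 2 [40T→40T]: ω = 3145.9459×40/40 = 3145.9459 rpm, dir flips to +; running = +3145.9459
Stage 3 [40T→20T]: ω = 3145.9459×40/20 = 6291.8919 rpm, dir flips to −; running = −6291.8919
Stage 4 [20T→36T]: ω = 6291.8919×20/36 = 3495.4955 rpm, dir flips to +; running = +3495.4955
Stage 5 [43T→43T]: ω = 3495.4955×43/43 = 3495.4955 rpm, dir flips to −; running = −3495.4955
Stage 6 [33T→94T]: ω = 3495.4955×33/94 = 1227.1420 rpm, dir flips to +; running = +1227.1420

+1227.1420 rpm (same as input, |ω| = 1227.1420 rpm)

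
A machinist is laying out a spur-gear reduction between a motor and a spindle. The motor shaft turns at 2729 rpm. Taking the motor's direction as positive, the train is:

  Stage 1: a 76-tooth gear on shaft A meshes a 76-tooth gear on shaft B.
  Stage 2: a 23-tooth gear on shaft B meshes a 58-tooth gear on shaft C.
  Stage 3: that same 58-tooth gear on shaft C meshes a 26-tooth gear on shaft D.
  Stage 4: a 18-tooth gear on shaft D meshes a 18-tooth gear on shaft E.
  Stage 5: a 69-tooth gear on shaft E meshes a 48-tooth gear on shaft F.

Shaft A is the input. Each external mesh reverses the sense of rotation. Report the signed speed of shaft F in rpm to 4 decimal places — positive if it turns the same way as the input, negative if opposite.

-3470.2909 rpm (opposite to input, |ω| = 3470.2909 rpm)

Stage 1 [76T→76T]: ω = 2729.0000×76/76 = 2729.0000 rpm, dir flips to −; running = −2729.0000
Stage 2 [23T→58T]: ω = 2729.0000×23/58 = 1082.1897 rpm, dir flips to +; running = +1082.1897
Stage 3 [58T→26T]: ω = 1082.1897×58/26 = 2414.1154 rpm, dir flips to −; running = −2414.1154
Stage 4 [18T→18T]: ω = 2414.1154×18/18 = 2414.1154 rpm, dir flips to +; running = +2414.1154
Stage 5 [69T→48T]: ω = 2414.1154×69/48 = 3470.2909 rpm, dir flips to −; running = −3470.2909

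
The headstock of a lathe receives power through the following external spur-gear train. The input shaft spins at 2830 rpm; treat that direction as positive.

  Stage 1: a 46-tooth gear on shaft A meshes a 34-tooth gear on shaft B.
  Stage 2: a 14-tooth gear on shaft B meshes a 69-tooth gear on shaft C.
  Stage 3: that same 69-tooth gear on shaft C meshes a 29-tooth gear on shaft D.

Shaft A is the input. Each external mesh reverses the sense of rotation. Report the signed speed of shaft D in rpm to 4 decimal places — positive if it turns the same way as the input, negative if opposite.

Stage 1 [46T→34T]: ω = 2830.0000×46/34 = 3828.8235 rpm, dir flips to −; running = −3828.8235
Stage 2 [14T→69T]: ω = 3828.8235×14/69 = 776.8627 rpm, dir flips to +; running = +776.8627
Stage 3 [69T→29T]: ω = 776.8627×69/29 = 1848.3976 rpm, dir flips to −; running = −1848.3976

-1848.3976 rpm (opposite to input, |ω| = 1848.3976 rpm)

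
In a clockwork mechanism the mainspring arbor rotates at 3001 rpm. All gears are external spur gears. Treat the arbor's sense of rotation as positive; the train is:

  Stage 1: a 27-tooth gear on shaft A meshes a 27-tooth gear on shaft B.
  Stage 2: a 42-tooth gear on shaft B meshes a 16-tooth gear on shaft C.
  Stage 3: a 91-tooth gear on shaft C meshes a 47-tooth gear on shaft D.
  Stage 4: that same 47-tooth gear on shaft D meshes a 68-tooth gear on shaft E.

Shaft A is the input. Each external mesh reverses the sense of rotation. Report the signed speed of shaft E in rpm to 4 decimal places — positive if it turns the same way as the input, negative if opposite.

+10542.1158 rpm (same as input, |ω| = 10542.1158 rpm)

Stage 1 [27T→27T]: ω = 3001.0000×27/27 = 3001.0000 rpm, dir flips to −; running = −3001.0000
Stage 2 [42T→16T]: ω = 3001.0000×42/16 = 7877.6250 rpm, dir flips to +; running = +7877.6250
Stage 3 [91T→47T]: ω = 7877.6250×91/47 = 15252.4229 rpm, dir flips to −; running = −15252.4229
Stage 4 [47T→68T]: ω = 15252.4229×47/68 = 10542.1158 rpm, dir flips to +; running = +10542.1158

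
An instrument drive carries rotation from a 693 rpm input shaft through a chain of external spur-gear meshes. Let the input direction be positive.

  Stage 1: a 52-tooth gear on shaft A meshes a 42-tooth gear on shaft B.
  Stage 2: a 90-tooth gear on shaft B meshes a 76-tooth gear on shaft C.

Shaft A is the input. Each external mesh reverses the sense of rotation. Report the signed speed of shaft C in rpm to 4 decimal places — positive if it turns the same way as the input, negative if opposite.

Stage 1 [52T→42T]: ω = 693.0000×52/42 = 858.0000 rpm, dir flips to −; running = −858.0000
Stage 2 [90T→76T]: ω = 858.0000×90/76 = 1016.0526 rpm, dir flips to +; running = +1016.0526

+1016.0526 rpm (same as input, |ω| = 1016.0526 rpm)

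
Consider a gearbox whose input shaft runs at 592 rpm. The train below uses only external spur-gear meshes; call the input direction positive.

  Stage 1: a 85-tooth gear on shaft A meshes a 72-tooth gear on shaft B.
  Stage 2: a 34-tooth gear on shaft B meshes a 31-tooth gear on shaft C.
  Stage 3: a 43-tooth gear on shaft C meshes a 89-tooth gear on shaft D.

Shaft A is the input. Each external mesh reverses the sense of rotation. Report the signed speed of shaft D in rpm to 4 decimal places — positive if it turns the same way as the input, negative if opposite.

Stage 1 [85T→72T]: ω = 592.0000×85/72 = 698.8889 rpm, dir flips to −; running = −698.8889
Stage 2 [34T→31T]: ω = 698.8889×34/31 = 766.5233 rpm, dir flips to +; running = +766.5233
Stage 3 [43T→89T]: ω = 766.5233×43/89 = 370.3427 rpm, dir flips to −; running = −370.3427

-370.3427 rpm (opposite to input, |ω| = 370.3427 rpm)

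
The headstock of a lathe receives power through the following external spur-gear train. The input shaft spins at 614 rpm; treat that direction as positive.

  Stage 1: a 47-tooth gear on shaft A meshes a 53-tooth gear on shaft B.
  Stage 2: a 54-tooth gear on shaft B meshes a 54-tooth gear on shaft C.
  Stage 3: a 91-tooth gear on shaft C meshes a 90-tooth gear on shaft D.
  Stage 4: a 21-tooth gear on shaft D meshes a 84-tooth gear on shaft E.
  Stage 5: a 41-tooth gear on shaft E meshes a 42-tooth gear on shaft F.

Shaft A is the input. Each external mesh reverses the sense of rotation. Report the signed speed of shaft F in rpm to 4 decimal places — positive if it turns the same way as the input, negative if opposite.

-134.3581 rpm (opposite to input, |ω| = 134.3581 rpm)

Stage 1 [47T→53T]: ω = 614.0000×47/53 = 544.4906 rpm, dir flips to −; running = −544.4906
Stage 2 [54T→54T]: ω = 544.4906×54/54 = 544.4906 rpm, dir flips to +; running = +544.4906
Stage 3 [91T→90T]: ω = 544.4906×91/90 = 550.5405 rpm, dir flips to −; running = −550.5405
Stage 4 [21T→84T]: ω = 550.5405×21/84 = 137.6351 rpm, dir flips to +; running = +137.6351
Stage 5 [41T→42T]: ω = 137.6351×41/42 = 134.3581 rpm, dir flips to −; running = −134.3581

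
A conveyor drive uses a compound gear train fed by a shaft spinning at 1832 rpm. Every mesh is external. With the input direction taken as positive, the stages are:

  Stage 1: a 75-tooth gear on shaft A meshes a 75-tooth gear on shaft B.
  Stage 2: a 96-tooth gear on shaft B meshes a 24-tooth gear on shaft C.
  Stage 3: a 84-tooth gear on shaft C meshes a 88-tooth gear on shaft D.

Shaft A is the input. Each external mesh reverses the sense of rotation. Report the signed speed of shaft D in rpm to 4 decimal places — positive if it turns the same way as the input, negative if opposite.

Stage 1 [75T→75T]: ω = 1832.0000×75/75 = 1832.0000 rpm, dir flips to −; running = −1832.0000
Stage 2 [96T→24T]: ω = 1832.0000×96/24 = 7328.0000 rpm, dir flips to +; running = +7328.0000
Stage 3 [84T→88T]: ω = 7328.0000×84/88 = 6994.9091 rpm, dir flips to −; running = −6994.9091

-6994.9091 rpm (opposite to input, |ω| = 6994.9091 rpm)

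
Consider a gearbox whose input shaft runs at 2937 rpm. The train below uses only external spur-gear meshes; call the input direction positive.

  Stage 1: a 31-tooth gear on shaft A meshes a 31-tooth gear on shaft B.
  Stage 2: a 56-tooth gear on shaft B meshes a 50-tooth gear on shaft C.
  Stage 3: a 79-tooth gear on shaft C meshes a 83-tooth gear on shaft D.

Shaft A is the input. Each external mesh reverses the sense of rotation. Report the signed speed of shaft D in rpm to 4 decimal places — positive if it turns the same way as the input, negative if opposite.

-3130.9128 rpm (opposite to input, |ω| = 3130.9128 rpm)

Stage 1 [31T→31T]: ω = 2937.0000×31/31 = 2937.0000 rpm, dir flips to −; running = −2937.0000
Stage 2 [56T→50T]: ω = 2937.0000×56/50 = 3289.4400 rpm, dir flips to +; running = +3289.4400
Stage 3 [79T→83T]: ω = 3289.4400×79/83 = 3130.9128 rpm, dir flips to −; running = −3130.9128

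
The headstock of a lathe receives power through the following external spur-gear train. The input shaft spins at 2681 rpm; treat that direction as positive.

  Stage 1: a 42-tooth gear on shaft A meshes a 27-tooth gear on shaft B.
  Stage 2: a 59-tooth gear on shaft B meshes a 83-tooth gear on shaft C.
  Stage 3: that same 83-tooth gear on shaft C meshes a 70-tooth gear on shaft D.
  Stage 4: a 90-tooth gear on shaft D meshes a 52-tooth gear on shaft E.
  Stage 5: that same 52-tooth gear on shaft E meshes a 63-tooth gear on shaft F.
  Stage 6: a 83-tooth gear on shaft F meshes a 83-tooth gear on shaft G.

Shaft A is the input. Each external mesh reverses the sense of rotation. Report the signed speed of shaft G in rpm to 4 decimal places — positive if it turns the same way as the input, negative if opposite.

Stage 1 [42T→27T]: ω = 2681.0000×42/27 = 4170.4444 rpm, dir flips to −; running = −4170.4444
Stage 2 [59T→83T]: ω = 4170.4444×59/83 = 2964.5328 rpm, dir flips to +; running = +2964.5328
Stage 3 [83T→70T]: ω = 2964.5328×83/70 = 3515.0889 rpm, dir flips to −; running = −3515.0889
Stage 4 [90T→52T]: ω = 3515.0889×90/52 = 6083.8077 rpm, dir flips to +; running = +6083.8077
Stage 5 [52T→63T]: ω = 6083.8077×52/63 = 5021.5556 rpm, dir flips to −; running = −5021.5556
Stage 6 [83T→83T]: ω = 5021.5556×83/83 = 5021.5556 rpm, dir flips to +; running = +5021.5556

+5021.5556 rpm (same as input, |ω| = 5021.5556 rpm)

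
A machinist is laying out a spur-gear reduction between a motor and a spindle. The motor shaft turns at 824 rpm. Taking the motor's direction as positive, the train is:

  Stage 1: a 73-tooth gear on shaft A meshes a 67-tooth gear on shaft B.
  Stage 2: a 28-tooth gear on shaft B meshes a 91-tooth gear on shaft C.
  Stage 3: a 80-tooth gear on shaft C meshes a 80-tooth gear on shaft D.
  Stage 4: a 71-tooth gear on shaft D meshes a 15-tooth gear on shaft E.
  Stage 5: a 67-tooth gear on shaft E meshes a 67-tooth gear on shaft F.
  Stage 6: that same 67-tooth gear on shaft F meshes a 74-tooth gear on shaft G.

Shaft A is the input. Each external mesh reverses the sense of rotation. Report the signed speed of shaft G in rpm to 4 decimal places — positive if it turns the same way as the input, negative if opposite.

Stage 1 [73T→67T]: ω = 824.0000×73/67 = 897.7910 rpm, dir flips to −; running = −897.7910
Stage 2 [28T→91T]: ω = 897.7910×28/91 = 276.2434 rpm, dir flips to +; running = +276.2434
Stage 3 [80T→80T]: ω = 276.2434×80/80 = 276.2434 rpm, dir flips to −; running = −276.2434
Stage 4 [71T→15T]: ω = 276.2434×71/15 = 1307.5521 rpm, dir flips to +; running = +1307.5521
Stage 5 [67T→67T]: ω = 1307.5521×67/67 = 1307.5521 rpm, dir flips to −; running = −1307.5521
Stage 6 [67T→74T]: ω = 1307.5521×67/74 = 1183.8647 rpm, dir flips to +; running = +1183.8647

+1183.8647 rpm (same as input, |ω| = 1183.8647 rpm)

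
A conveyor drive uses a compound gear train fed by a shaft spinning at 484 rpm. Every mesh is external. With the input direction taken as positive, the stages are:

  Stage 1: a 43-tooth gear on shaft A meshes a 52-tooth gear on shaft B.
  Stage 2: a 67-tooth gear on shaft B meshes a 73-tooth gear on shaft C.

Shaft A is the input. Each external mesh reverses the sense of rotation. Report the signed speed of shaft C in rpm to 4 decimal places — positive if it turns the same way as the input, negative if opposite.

Stage 1 [43T→52T]: ω = 484.0000×43/52 = 400.2308 rpm, dir flips to −; running = −400.2308
Stage 2 [67T→73T]: ω = 400.2308×67/73 = 367.3351 rpm, dir flips to +; running = +367.3351

+367.3351 rpm (same as input, |ω| = 367.3351 rpm)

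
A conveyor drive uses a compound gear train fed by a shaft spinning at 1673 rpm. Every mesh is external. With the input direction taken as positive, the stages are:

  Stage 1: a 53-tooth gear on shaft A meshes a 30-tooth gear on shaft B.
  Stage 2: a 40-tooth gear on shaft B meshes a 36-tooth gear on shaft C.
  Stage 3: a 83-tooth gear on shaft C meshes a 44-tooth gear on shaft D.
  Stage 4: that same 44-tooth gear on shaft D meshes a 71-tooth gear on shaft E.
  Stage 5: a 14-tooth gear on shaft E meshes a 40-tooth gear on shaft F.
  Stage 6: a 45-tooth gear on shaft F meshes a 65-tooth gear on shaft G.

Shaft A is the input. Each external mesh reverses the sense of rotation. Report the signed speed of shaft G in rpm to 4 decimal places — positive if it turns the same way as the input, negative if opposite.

+930.2400 rpm (same as input, |ω| = 930.2400 rpm)

Stage 1 [53T→30T]: ω = 1673.0000×53/30 = 2955.6333 rpm, dir flips to −; running = −2955.6333
Stage 2 [40T→36T]: ω = 2955.6333×40/36 = 3284.0370 rpm, dir flips to +; running = +3284.0370
Stage 3 [83T→44T]: ω = 3284.0370×83/44 = 6194.8880 rpm, dir flips to −; running = −6194.8880
Stage 4 [44T→71T]: ω = 6194.8880×44/71 = 3839.0856 rpm, dir flips to +; running = +3839.0856
Stage 5 [14T→40T]: ω = 3839.0856×14/40 = 1343.6799 rpm, dir flips to −; running = −1343.6799
Stage 6 [45T→65T]: ω = 1343.6799×45/65 = 930.2400 rpm, dir flips to +; running = +930.2400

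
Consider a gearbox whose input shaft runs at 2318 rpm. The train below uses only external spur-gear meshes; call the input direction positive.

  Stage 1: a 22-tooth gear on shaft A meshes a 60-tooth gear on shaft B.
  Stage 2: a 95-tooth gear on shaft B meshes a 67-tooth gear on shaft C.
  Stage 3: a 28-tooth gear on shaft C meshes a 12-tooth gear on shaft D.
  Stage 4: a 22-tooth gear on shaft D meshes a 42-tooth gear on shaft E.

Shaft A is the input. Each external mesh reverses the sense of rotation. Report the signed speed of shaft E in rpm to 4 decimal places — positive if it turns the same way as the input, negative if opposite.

+1472.9359 rpm (same as input, |ω| = 1472.9359 rpm)

Stage 1 [22T→60T]: ω = 2318.0000×22/60 = 849.9333 rpm, dir flips to −; running = −849.9333
Stage 2 [95T→67T]: ω = 849.9333×95/67 = 1205.1294 rpm, dir flips to +; running = +1205.1294
Stage 3 [28T→12T]: ω = 1205.1294×28/12 = 2811.9685 rpm, dir flips to −; running = −2811.9685
Stage 4 [22T→42T]: ω = 2811.9685×22/42 = 1472.9359 rpm, dir flips to +; running = +1472.9359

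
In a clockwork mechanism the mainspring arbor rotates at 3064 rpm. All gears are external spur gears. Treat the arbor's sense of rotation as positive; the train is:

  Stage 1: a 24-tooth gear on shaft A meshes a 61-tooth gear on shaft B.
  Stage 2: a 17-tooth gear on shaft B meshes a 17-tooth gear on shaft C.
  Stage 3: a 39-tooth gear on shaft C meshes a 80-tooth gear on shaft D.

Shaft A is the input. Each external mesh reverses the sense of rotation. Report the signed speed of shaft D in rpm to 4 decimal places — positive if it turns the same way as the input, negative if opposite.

Stage 1 [24T→61T]: ω = 3064.0000×24/61 = 1205.5082 rpm, dir flips to −; running = −1205.5082
Stage 2 [17T→17T]: ω = 1205.5082×17/17 = 1205.5082 rpm, dir flips to +; running = +1205.5082
Stage 3 [39T→80T]: ω = 1205.5082×39/80 = 587.6852 rpm, dir flips to −; running = −587.6852

-587.6852 rpm (opposite to input, |ω| = 587.6852 rpm)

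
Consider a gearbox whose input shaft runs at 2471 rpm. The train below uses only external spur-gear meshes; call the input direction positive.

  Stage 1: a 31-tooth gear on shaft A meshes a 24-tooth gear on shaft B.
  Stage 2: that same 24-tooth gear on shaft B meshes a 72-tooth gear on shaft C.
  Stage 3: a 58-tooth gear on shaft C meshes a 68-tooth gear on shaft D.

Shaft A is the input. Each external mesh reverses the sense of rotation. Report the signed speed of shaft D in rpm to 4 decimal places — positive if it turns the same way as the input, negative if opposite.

-907.4465 rpm (opposite to input, |ω| = 907.4465 rpm)

Stage 1 [31T→24T]: ω = 2471.0000×31/24 = 3191.7083 rpm, dir flips to −; running = −3191.7083
Stage 2 [24T→72T]: ω = 3191.7083×24/72 = 1063.9028 rpm, dir flips to +; running = +1063.9028
Stage 3 [58T→68T]: ω = 1063.9028×58/68 = 907.4465 rpm, dir flips to −; running = −907.4465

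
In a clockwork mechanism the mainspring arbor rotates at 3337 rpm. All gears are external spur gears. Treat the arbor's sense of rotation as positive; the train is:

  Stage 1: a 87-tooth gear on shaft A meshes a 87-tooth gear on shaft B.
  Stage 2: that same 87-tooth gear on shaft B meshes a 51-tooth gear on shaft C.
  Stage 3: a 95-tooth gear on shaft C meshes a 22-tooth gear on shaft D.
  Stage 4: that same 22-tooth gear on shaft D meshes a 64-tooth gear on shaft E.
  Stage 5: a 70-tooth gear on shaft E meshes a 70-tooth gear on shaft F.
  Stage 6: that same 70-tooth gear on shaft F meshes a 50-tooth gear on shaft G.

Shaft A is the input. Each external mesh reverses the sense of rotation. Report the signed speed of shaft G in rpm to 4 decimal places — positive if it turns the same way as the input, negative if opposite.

Stage 1 [87T→87T]: ω = 3337.0000×87/87 = 3337.0000 rpm, dir flips to −; running = −3337.0000
Stage 2 [87T→51T]: ω = 3337.0000×87/51 = 5692.5294 rpm, dir flips to +; running = +5692.5294
Stage 3 [95T→22T]: ω = 5692.5294×95/22 = 24581.3770 rpm, dir flips to −; running = −24581.3770
Stage 4 [22T→64T]: ω = 24581.3770×22/64 = 8449.8483 rpm, dir flips to +; running = +8449.8483
Stage 5 [70T→70T]: ω = 8449.8483×70/70 = 8449.8483 rpm, dir flips to −; running = −8449.8483
Stage 6 [70T→50T]: ω = 8449.8483×70/50 = 11829.7877 rpm, dir flips to +; running = +11829.7877

+11829.7877 rpm (same as input, |ω| = 11829.7877 rpm)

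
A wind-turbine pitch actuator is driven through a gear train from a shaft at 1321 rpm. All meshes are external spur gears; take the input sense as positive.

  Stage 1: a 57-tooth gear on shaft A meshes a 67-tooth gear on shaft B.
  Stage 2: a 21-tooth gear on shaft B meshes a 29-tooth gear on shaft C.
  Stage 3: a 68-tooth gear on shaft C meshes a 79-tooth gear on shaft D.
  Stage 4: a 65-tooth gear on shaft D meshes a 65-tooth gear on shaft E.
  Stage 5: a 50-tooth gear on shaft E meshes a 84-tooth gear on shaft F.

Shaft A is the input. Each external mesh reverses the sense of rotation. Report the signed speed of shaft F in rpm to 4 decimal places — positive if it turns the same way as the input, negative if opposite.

Stage 1 [57T→67T]: ω = 1321.0000×57/67 = 1123.8358 rpm, dir flips to −; running = −1123.8358
Stage 2 [21T→29T]: ω = 1123.8358×21/29 = 813.8121 rpm, dir flips to +; running = +813.8121
Stage 3 [68T→79T]: ω = 813.8121×68/79 = 700.4965 rpm, dir flips to −; running = −700.4965
Stage 4 [65T→65T]: ω = 700.4965×65/65 = 700.4965 rpm, dir flips to +; running = +700.4965
Stage 5 [50T→84T]: ω = 700.4965×50/84 = 416.9622 rpm, dir flips to −; running = −416.9622

-416.9622 rpm (opposite to input, |ω| = 416.9622 rpm)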